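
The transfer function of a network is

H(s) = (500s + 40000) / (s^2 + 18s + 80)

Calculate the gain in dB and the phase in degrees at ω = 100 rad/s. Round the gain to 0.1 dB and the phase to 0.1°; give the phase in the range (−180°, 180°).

16.1 dB, -118.4°

Substitute s = j100:
Numerator: 500(j100) + 40000 = 40000 + j50000
Denominator: (j100)^2 + 18(j100) + 80 = -9920 + j1800
|N| = √(40000² + 50000²) ≈ 64031, ∠N ≈ 51.34°
|D| = √(9920² + 1800²) ≈ 10082, ∠D ≈ 169.72°
|H| = 64031 / 10082 ≈ 6.351
Gain = 20 log₁₀(6.351) ≈ 16.06 dB
∠H = 51.34° − 169.72° = -118.38°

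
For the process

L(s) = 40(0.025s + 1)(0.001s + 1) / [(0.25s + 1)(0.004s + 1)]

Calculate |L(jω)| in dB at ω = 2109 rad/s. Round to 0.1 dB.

0.8 dB

At ω = 2109 rad/s:
zero (1 + j2109·0.025) = 1 + j52.725 → |·| ≈ 52.734, ∠ ≈ 88.91°
zero (1 + j2109·0.001) = 1 + j2.109 → |·| ≈ 2.3341, ∠ ≈ 64.63°
pole (1 + j2109·0.25) = 1 + j527.25 → |·| ≈ 527.25, ∠ ≈ 89.89°
pole (1 + j2109·0.004) = 1 + j8.436 → |·| ≈ 8.4951, ∠ ≈ 83.24°
|L| = 40 · 52.734 · 2.3341 / (527.25 · 8.4951) ≈ 1.0992
Gain = 20 log₁₀(1.0992) ≈ 0.82 dB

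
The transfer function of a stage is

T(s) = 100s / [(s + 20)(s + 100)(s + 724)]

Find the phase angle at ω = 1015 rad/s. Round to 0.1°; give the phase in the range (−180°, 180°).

-137.7°

At s = jω = j1015:
zero at origin: s = j1015 → |·| = 1015, ∠ = 90.00°
pole (s+20): 20 + j1015 → |·| = √(20²+1015²) = √1030625 ≈ 1015.2, ∠ = arctan(1015/20) ≈ 88.87°
pole (s+100): 100 + j1015 → |·| = √(100²+1015²) = √1040225 ≈ 1019.9, ∠ = arctan(1015/100) ≈ 84.37°
pole (s+724): 724 + j1015 → |·| = √(724²+1015²) = √1554401 ≈ 1246.8, ∠ = arctan(1015/724) ≈ 54.50°
∠T = 90.00° − 227.74° = -137.74°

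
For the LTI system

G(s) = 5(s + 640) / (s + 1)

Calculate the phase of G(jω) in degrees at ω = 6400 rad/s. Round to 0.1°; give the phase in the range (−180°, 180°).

-5.7°

At s = jω = j6400:
zero (s+640): 640 + j6400 → |·| = √(640²+6400²) = √41369600 ≈ 6431.9, ∠ = arctan(6400/640) ≈ 84.29°
pole (s+1): 1 + j6400 → |·| = √(1²+6400²) = √40960001 ≈ 6400, ∠ = arctan(6400/1) ≈ 89.99°
∠G = 84.29° − 89.99° = -5.70°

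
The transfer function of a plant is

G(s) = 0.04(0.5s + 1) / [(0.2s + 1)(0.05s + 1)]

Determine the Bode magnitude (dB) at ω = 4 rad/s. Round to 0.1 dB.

At ω = 4 rad/s:
zero (1 + j4·0.5) = 1 + j2 → |·| ≈ 2.2361, ∠ ≈ 63.43°
pole (1 + j4·0.2) = 1 + j0.8 → |·| ≈ 1.2806, ∠ ≈ 38.66°
pole (1 + j4·0.05) = 1 + j0.2 → |·| ≈ 1.0198, ∠ ≈ 11.31°
|G| = 0.04 · 2.2361 / (1.2806 · 1.0198) ≈ 0.068489
Gain = 20 log₁₀(0.068489) ≈ -23.29 dB

-23.3 dB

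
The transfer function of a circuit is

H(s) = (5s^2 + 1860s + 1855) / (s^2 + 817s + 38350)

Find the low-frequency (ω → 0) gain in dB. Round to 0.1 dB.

-26.3 dB

H(0) = 1855 / 38350 ≈ 0.04837
20 log₁₀(0.04837) ≈ -26.31 dB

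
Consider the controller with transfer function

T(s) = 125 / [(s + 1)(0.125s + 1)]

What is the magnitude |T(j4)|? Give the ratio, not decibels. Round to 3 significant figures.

At ω = 4 rad/s:
pole (1 + j4·1) = 1 + j4 → |·| ≈ 4.1231, ∠ ≈ 75.96°
pole (1 + j4·0.125) = 1 + j0.5 → |·| ≈ 1.118, ∠ ≈ 26.57°
|T| = 125 · 1 / (4.1231 · 1.118) ≈ 27.117

27.1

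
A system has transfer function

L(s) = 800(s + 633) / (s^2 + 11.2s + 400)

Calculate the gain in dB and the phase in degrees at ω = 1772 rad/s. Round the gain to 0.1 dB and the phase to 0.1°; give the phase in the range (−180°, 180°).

-6.4 dB, -109.3°

At s = jω = j1772:
zero (s+633): 633 + j1772 → |·| = √(633²+1772²) = √3540673 ≈ 1881.7, ∠ = arctan(1772/633) ≈ 70.34°
quadratic: (j1772)² + 11.2·j1772 + 400 = -3139584 + j19846.4 → |·| ≈ 3.1396e+06, ∠ ≈ 179.64°
|L| = 800 · 1881.7 / 3.1396e+06 ≈ 0.47948
Gain = 20 log₁₀(0.47948) ≈ -6.38 dB
∠L = 70.34° − 179.64° = -109.30°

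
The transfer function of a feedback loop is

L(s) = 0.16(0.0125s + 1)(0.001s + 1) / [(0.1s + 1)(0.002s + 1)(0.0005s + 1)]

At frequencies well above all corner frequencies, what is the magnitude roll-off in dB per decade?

Each pole contributes −20 dB/decade at high frequency; each zero contributes +20 dB/decade.
Net: 2 zero(s) − 3 pole(s) → -20 dB/decade.

-20 dB/decade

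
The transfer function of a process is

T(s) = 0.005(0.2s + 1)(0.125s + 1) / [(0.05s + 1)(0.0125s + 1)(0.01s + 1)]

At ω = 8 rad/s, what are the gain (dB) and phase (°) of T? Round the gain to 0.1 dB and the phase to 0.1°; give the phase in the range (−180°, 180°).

At ω = 8 rad/s:
zero (1 + j8·0.2) = 1 + j1.6 → |·| ≈ 1.8868, ∠ ≈ 57.99°
zero (1 + j8·0.125) = 1 + j1 → |·| ≈ 1.4142, ∠ ≈ 45.00°
pole (1 + j8·0.05) = 1 + j0.4 → |·| ≈ 1.077, ∠ ≈ 21.80°
pole (1 + j8·0.0125) = 1 + j0.1 → |·| ≈ 1.005, ∠ ≈ 5.71°
pole (1 + j8·0.01) = 1 + j0.08 → |·| ≈ 1.0032, ∠ ≈ 4.57°
|T| = 0.005 · 1.8868 · 1.4142 / (1.077 · 1.005 · 1.0032) ≈ 0.012287
Gain = 20 log₁₀(0.012287) ≈ -38.21 dB
∠T = (57.99° + 45.00°) − (21.80° + 5.71° + 4.57°) = 70.91°

-38.2 dB, 70.9°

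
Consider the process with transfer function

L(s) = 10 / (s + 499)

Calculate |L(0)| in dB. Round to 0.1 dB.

L(0) = 10 / (499) ≈ 0.02004
20 log₁₀(0.02004) ≈ -33.96 dB

-34.0 dB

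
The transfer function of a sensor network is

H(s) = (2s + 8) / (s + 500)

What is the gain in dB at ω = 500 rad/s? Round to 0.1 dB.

3.0 dB

Substitute s = j500:
Numerator: 2(j500) + 8 = 8 + j1000
Denominator: (j500) + 500 = 500 + j500
|N| = √(8² + 1000²) ≈ 1000, ∠N ≈ 89.54°
|D| = √(500² + 500²) ≈ 707.11, ∠D ≈ 45.00°
|H| = 1000 / 707.11 ≈ 1.4142
Gain = 20 log₁₀(1.4142) ≈ 3.01 dB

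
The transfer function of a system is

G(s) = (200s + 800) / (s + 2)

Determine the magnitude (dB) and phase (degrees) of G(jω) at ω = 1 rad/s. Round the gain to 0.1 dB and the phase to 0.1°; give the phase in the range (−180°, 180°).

51.3 dB, -12.5°

Substitute s = j1:
Numerator: 200(j1) + 800 = 800 + j200
Denominator: (j1) + 2 = 2 + j1
|N| = √(800² + 200²) ≈ 824.62, ∠N ≈ 14.04°
|D| = √(2² + 1²) ≈ 2.2361, ∠D ≈ 26.57°
|G| = 824.62 / 2.2361 ≈ 368.78
Gain = 20 log₁₀(368.78) ≈ 51.34 dB
∠G = 14.04° − 26.57° = -12.53°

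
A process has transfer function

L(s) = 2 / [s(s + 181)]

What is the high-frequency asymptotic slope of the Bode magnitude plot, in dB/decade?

-40 dB/decade

Each pole contributes −20 dB/decade at high frequency; each zero contributes +20 dB/decade.
Net: 0 zero(s) − 2 pole(s) → -40 dB/decade.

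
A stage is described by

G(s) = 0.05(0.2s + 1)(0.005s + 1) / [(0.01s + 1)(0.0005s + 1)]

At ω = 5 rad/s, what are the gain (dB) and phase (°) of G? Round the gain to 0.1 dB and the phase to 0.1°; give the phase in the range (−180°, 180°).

-23.0 dB, 43.4°

At ω = 5 rad/s:
zero (1 + j5·0.2) = 1 + j1 → |·| ≈ 1.4142, ∠ ≈ 45.00°
zero (1 + j5·0.005) = 1 + j0.025 → |·| ≈ 1.0003, ∠ ≈ 1.43°
pole (1 + j5·0.01) = 1 + j0.05 → |·| ≈ 1.0012, ∠ ≈ 2.86°
pole (1 + j5·0.0005) = 1 + j0.0025 → |·| ≈ 1, ∠ ≈ 0.14°
|G| = 0.05 · 1.4142 · 1.0003 / (1.0012 · 1) ≈ 0.070646
Gain = 20 log₁₀(0.070646) ≈ -23.02 dB
∠G = (45.00° + 1.43°) − (2.86° + 0.14°) = 43.43°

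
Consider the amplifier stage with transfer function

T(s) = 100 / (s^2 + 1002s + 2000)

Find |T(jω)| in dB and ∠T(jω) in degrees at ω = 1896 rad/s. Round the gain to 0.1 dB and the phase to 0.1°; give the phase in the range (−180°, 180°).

Substitute s = j1896:
Numerator: 100 = 100 + j0
Denominator: (j1896)^2 + 1002(j1896) + 2000 = -3592816 + j1899792
|N| = √(100² + 0²) ≈ 100, ∠N ≈ 0.00°
|D| = √(3592816² + 1899792²) ≈ 4.0642e+06, ∠D ≈ 152.13°
|T| = 100 / 4.0642e+06 ≈ 2.4605e-05
Gain = 20 log₁₀(2.4605e-05) ≈ -92.18 dB
∠T = 0.00° − 152.13° = -152.13°

-92.2 dB, -152.1°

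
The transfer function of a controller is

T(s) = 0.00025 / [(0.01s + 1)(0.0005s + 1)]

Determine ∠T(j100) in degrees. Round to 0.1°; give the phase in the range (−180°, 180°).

-47.9°

At ω = 100 rad/s:
pole (1 + j100·0.01) = 1 + j1 → |·| ≈ 1.4142, ∠ ≈ 45.00°
pole (1 + j100·0.0005) = 1 + j0.05 → |·| ≈ 1.0012, ∠ ≈ 2.86°
∠T = (0°) − (45.00° + 2.86°) = -47.86°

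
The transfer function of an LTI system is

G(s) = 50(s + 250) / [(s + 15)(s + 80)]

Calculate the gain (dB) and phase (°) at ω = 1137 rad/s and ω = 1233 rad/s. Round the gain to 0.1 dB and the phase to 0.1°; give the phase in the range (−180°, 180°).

ω = 1137: -27.0 dB, -97.6°; ω = 1233: -27.7 dB, -97.1°

At s = jω = j1137:
zero (s+250): 250 + j1137 → |·| = √(250²+1137²) = √1355269 ≈ 1164.2, ∠ = arctan(1137/250) ≈ 77.60°
pole (s+15): 15 + j1137 → |·| = √(15²+1137²) = √1292994 ≈ 1137.1, ∠ = arctan(1137/15) ≈ 89.24°
pole (s+80): 80 + j1137 → |·| = √(80²+1137²) = √1299169 ≈ 1139.8, ∠ = arctan(1137/80) ≈ 85.98°
|G| = 50 · 1164.2 / 1.2961e+06 ≈ 0.044912
Gain = 20 log₁₀(0.044912) ≈ -26.95 dB
∠G = 77.60° − 175.22° = -97.62°

At s = jω = j1233:
zero (s+250): 250 + j1233 → |·| = √(250²+1233²) = √1582789 ≈ 1258.1, ∠ = arctan(1233/250) ≈ 78.54°
pole (s+15): 15 + j1233 → |·| = √(15²+1233²) = √1520514 ≈ 1233.1, ∠ = arctan(1233/15) ≈ 89.30°
pole (s+80): 80 + j1233 → |·| = √(80²+1233²) = √1526689 ≈ 1235.6, ∠ = arctan(1233/80) ≈ 86.29°
|G| = 50 · 1258.1 / 1.5236e+06 ≈ 0.041287
Gain = 20 log₁₀(0.041287) ≈ -27.68 dB
∠G = 78.54° − 175.59° = -97.05°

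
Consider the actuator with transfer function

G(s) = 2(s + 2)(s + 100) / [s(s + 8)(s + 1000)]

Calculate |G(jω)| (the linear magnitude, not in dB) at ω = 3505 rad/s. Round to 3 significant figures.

At s = jω = j3505:
zero (s+2): 2 + j3505 → |·| = √(2²+3505²) = √12285029 ≈ 3505, ∠ = arctan(3505/2) ≈ 89.97°
zero (s+100): 100 + j3505 → |·| = √(100²+3505²) = √12295025 ≈ 3506.4, ∠ = arctan(3505/100) ≈ 88.37°
pole (s+8): 8 + j3505 → |·| = √(8²+3505²) = √12285089 ≈ 3505, ∠ = arctan(3505/8) ≈ 89.87°
pole (s+1000): 1000 + j3505 → |·| = √(1000²+3505²) = √13285025 ≈ 3644.9, ∠ = arctan(3505/1000) ≈ 74.08°
pole at origin: |s| = 3505, ∠ = 90.00° (in denominator)
|G| = 2 · 1.229e+07 / 4.4778e+10 ≈ 0.00054893

0.000549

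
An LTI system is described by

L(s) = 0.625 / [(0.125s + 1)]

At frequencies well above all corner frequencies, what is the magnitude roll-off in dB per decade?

-20 dB/decade

Each pole contributes −20 dB/decade at high frequency; each zero contributes +20 dB/decade.
Net: 0 zero(s) − 1 pole(s) → -20 dB/decade.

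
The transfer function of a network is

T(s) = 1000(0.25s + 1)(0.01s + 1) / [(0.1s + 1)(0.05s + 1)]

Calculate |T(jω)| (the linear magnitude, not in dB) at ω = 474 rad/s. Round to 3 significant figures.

At ω = 474 rad/s:
zero (1 + j474·0.25) = 1 + j118.5 → |·| ≈ 118.5, ∠ ≈ 89.52°
zero (1 + j474·0.01) = 1 + j4.74 → |·| ≈ 4.8443, ∠ ≈ 78.09°
pole (1 + j474·0.1) = 1 + j47.4 → |·| ≈ 47.411, ∠ ≈ 88.79°
pole (1 + j474·0.05) = 1 + j23.7 → |·| ≈ 23.721, ∠ ≈ 87.58°
|T| = 1000 · 118.5 · 4.8443 / (47.411 · 23.721) ≈ 510.43

510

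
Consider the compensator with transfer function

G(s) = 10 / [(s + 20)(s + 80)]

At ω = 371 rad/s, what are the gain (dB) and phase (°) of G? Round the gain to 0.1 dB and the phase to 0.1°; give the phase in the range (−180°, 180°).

At s = jω = j371:
pole (s+20): 20 + j371 → |·| = √(20²+371²) = √138041 ≈ 371.54, ∠ = arctan(371/20) ≈ 86.91°
pole (s+80): 80 + j371 → |·| = √(80²+371²) = √144041 ≈ 379.53, ∠ = arctan(371/80) ≈ 77.83°
|G| = 10 / 1.4101e+05 ≈ 7.0917e-05
Gain = 20 log₁₀(7.0917e-05) ≈ -82.98 dB
∠G = 0.00° − 164.74° = -164.74°

-83.0 dB, -164.7°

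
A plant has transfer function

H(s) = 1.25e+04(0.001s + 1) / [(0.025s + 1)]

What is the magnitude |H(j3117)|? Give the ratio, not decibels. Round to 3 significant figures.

525

At ω = 3117 rad/s:
zero (1 + j3117·0.001) = 1 + j3.117 → |·| ≈ 3.2735, ∠ ≈ 72.21°
pole (1 + j3117·0.025) = 1 + j77.925 → |·| ≈ 77.931, ∠ ≈ 89.26°
|H| = 1.25e+04 · 3.2735 / (77.931) ≈ 525.06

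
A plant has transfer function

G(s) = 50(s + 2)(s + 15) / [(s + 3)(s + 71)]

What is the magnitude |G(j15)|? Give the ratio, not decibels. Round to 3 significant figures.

At s = jω = j15:
zero (s+2): 2 + j15 → |·| = √(2²+15²) = √229 ≈ 15.133, ∠ = arctan(15/2) ≈ 82.41°
zero (s+15): 15 + j15 → |·| = √(15²+15²) = √450 ≈ 21.213, ∠ = arctan(15/15) ≈ 45.00°
pole (s+3): 3 + j15 → |·| = √(3²+15²) = √234 ≈ 15.297, ∠ = arctan(15/3) ≈ 78.69°
pole (s+71): 71 + j15 → |·| = √(71²+15²) = √5266 ≈ 72.567, ∠ = arctan(15/71) ≈ 11.93°
|G| = 50 · 321.02 / 1110.1 ≈ 14.459

14.5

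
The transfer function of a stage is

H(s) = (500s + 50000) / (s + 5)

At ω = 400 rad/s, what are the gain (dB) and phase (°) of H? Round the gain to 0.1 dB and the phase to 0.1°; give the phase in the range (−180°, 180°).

54.2 dB, -13.3°

Substitute s = j400:
Numerator: 500(j400) + 50000 = 50000 + j200000
Denominator: (j400) + 5 = 5 + j400
|N| = √(50000² + 200000²) ≈ 2.0616e+05, ∠N ≈ 75.96°
|D| = √(5² + 400²) ≈ 400.03, ∠D ≈ 89.28°
|H| = 2.0616e+05 / 400.03 ≈ 515.36
Gain = 20 log₁₀(515.36) ≈ 54.24 dB
∠H = 75.96° − 89.28° = -13.32°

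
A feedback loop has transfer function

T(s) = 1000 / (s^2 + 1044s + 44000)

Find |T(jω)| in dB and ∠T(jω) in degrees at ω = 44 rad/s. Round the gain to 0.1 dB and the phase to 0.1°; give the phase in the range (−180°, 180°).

-35.9 dB, -47.5°

Substitute s = j44:
Numerator: 1000 = 1000 + j0
Denominator: (j44)^2 + 1044(j44) + 44000 = 42064 + j45936
|N| = √(1000² + 0²) ≈ 1000, ∠N ≈ 0.00°
|D| = √(42064² + 45936²) ≈ 62286, ∠D ≈ 47.52°
|T| = 1000 / 62286 ≈ 0.016055
Gain = 20 log₁₀(0.016055) ≈ -35.89 dB
∠T = 0.00° − 47.52° = -47.52°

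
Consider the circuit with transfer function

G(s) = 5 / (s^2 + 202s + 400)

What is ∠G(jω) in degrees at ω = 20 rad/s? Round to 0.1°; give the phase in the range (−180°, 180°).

-90.0°

Substitute s = j20:
Numerator: 5 = 5 + j0
Denominator: (j20)^2 + 202(j20) + 400 = 0 + j4040
|N| = √(5² + 0²) ≈ 5, ∠N ≈ 0.00°
|D| = √(0² + 4040²) ≈ 4040, ∠D ≈ 90.00°
∠G = 0.00° − 90.00° = -90.00°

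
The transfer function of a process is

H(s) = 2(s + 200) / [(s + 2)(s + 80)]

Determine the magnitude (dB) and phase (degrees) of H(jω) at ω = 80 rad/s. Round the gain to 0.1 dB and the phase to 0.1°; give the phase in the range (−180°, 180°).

-26.5 dB, -111.8°

At s = jω = j80:
zero (s+200): 200 + j80 → |·| = √(200²+80²) = √46400 ≈ 215.41, ∠ = arctan(80/200) ≈ 21.80°
pole (s+2): 2 + j80 → |·| = √(2²+80²) = √6404 ≈ 80.025, ∠ = arctan(80/2) ≈ 88.57°
pole (s+80): 80 + j80 → |·| = √(80²+80²) = √12800 ≈ 113.14, ∠ = arctan(80/80) ≈ 45.00°
|H| = 2 · 215.41 / 9054 ≈ 0.047583
Gain = 20 log₁₀(0.047583) ≈ -26.45 dB
∠H = 21.80° − 133.57° = -111.77°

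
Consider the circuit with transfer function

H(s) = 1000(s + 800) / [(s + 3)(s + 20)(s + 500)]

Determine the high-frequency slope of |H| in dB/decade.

Each pole contributes −20 dB/decade at high frequency; each zero contributes +20 dB/decade.
Net: 1 zero(s) − 3 pole(s) → -40 dB/decade.

-40 dB/decade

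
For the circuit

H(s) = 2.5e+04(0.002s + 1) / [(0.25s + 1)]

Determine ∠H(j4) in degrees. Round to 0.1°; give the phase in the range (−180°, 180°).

-44.5°

At ω = 4 rad/s:
zero (1 + j4·0.002) = 1 + j0.008 → |·| ≈ 1, ∠ ≈ 0.46°
pole (1 + j4·0.25) = 1 + j1 → |·| ≈ 1.4142, ∠ ≈ 45.00°
∠H = (0.46°) − (45.00°) = -44.54°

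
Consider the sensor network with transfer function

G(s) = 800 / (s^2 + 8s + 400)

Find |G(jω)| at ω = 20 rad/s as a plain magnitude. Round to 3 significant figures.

5.00

At s = jω = j20:
quadratic: (j20)² + 8·j20 + 400 = 0 + j160 → |·| ≈ 160, ∠ ≈ 90.00°
|G| = 800 / 160 ≈ 5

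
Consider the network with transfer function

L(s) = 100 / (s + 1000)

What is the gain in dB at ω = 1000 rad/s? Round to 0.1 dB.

Substitute s = j1000:
Numerator: 100 = 100 + j0
Denominator: (j1000) + 1000 = 1000 + j1000
|N| = √(100² + 0²) ≈ 100, ∠N ≈ 0.00°
|D| = √(1000² + 1000²) ≈ 1414.2, ∠D ≈ 45.00°
|L| = 100 / 1414.2 ≈ 0.070711
Gain = 20 log₁₀(0.070711) ≈ -23.01 dB

-23.0 dB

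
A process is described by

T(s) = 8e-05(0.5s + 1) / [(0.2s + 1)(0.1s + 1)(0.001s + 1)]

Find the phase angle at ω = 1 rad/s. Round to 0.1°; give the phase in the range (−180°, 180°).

9.5°

At ω = 1 rad/s:
zero (1 + j1·0.5) = 1 + j0.5 → |·| ≈ 1.118, ∠ ≈ 26.57°
pole (1 + j1·0.2) = 1 + j0.2 → |·| ≈ 1.0198, ∠ ≈ 11.31°
pole (1 + j1·0.1) = 1 + j0.1 → |·| ≈ 1.005, ∠ ≈ 5.71°
pole (1 + j1·0.001) = 1 + j0.001 → |·| ≈ 1, ∠ ≈ 0.06°
∠T = (26.57°) − (11.31° + 5.71° + 0.06°) = 9.49°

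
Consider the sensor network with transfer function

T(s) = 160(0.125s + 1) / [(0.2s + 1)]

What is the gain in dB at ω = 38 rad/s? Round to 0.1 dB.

At ω = 38 rad/s:
zero (1 + j38·0.125) = 1 + j4.75 → |·| ≈ 4.8541, ∠ ≈ 78.11°
pole (1 + j38·0.2) = 1 + j7.6 → |·| ≈ 7.6655, ∠ ≈ 82.50°
|T| = 160 · 4.8541 / (7.6655) ≈ 101.32
Gain = 20 log₁₀(101.32) ≈ 40.11 dB

40.1 dB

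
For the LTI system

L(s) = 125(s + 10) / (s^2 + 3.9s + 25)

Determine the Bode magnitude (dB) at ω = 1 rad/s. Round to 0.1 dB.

At s = jω = j1:
zero (s+10): 10 + j1 → |·| = √(10²+1²) = √101 ≈ 10.05, ∠ = arctan(1/10) ≈ 5.71°
quadratic: (j1)² + 3.9·j1 + 25 = 24 + j3.9 → |·| ≈ 24.315, ∠ ≈ 9.23°
|L| = 125 · 10.05 / 24.315 ≈ 51.666
Gain = 20 log₁₀(51.666) ≈ 34.26 dB

34.3 dB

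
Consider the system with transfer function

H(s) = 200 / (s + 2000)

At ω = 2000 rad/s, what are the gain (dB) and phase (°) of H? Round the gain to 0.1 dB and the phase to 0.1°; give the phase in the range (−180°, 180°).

At s = jω = j2000:
pole (s+2000): 2000 + j2000 → |·| = √(2000²+2000²) = √8000000 ≈ 2828.4, ∠ = arctan(2000/2000) ≈ 45.00°
|H| = 200 / 2828.4 ≈ 0.070711
Gain = 20 log₁₀(0.070711) ≈ -23.01 dB
∠H = 0.00° − 45.00° = -45.00°

-23.0 dB, -45.0°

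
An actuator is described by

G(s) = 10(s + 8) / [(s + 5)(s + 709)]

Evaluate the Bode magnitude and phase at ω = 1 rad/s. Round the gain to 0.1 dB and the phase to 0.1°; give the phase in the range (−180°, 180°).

At s = jω = j1:
zero (s+8): 8 + j1 → |·| = √(8²+1²) = √65 ≈ 8.0623, ∠ = arctan(1/8) ≈ 7.13°
pole (s+5): 5 + j1 → |·| = √(5²+1²) = √26 ≈ 5.099, ∠ = arctan(1/5) ≈ 11.31°
pole (s+709): 709 + j1 → |·| = √(709²+1²) = √502682 ≈ 709, ∠ = arctan(1/709) ≈ 0.08°
|G| = 10 · 8.0623 / 3615.2 ≈ 0.022301
Gain = 20 log₁₀(0.022301) ≈ -33.03 dB
∠G = 7.13° − 11.39° = -4.26°

-33.0 dB, -4.3°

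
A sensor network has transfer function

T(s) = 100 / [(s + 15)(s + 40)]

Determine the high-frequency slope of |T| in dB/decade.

Each pole contributes −20 dB/decade at high frequency; each zero contributes +20 dB/decade.
Net: 0 zero(s) − 2 pole(s) → -40 dB/decade.

-40 dB/decade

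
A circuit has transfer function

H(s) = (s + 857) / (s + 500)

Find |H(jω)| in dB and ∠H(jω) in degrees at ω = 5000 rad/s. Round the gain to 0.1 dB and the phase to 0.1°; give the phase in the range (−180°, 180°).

0.1 dB, -4.0°

Substitute s = j5000:
Numerator: (j5000) + 857 = 857 + j5000
Denominator: (j5000) + 500 = 500 + j5000
|N| = √(857² + 5000²) ≈ 5072.9, ∠N ≈ 80.27°
|D| = √(500² + 5000²) ≈ 5024.9, ∠D ≈ 84.29°
|H| = 5072.9 / 5024.9 ≈ 1.0096
Gain = 20 log₁₀(1.0096) ≈ 0.08 dB
∠H = 80.27° − 84.29° = -4.02°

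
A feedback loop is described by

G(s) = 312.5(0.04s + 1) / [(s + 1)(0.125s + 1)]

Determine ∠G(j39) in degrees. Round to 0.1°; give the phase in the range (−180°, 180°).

At ω = 39 rad/s:
zero (1 + j39·0.04) = 1 + j1.56 → |·| ≈ 1.853, ∠ ≈ 57.34°
pole (1 + j39·1) = 1 + j39 → |·| ≈ 39.013, ∠ ≈ 88.53°
pole (1 + j39·0.125) = 1 + j4.875 → |·| ≈ 4.9765, ∠ ≈ 78.41°
∠G = (57.34°) − (88.53° + 78.41°) = -109.60°

-109.6°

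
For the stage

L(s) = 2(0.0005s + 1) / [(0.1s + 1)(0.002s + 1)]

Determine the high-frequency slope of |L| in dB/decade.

-20 dB/decade

Each pole contributes −20 dB/decade at high frequency; each zero contributes +20 dB/decade.
Net: 1 zero(s) − 2 pole(s) → -20 dB/decade.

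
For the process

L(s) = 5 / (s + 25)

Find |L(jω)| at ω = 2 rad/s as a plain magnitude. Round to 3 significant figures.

At s = jω = j2:
pole (s+25): 25 + j2 → |·| = √(25²+2²) = √629 ≈ 25.08, ∠ = arctan(2/25) ≈ 4.57°
|L| = 5 / 25.08 ≈ 0.19936

0.199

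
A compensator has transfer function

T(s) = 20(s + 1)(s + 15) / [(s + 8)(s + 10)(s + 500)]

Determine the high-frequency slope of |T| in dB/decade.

Each pole contributes −20 dB/decade at high frequency; each zero contributes +20 dB/decade.
Net: 2 zero(s) − 3 pole(s) → -20 dB/decade.

-20 dB/decade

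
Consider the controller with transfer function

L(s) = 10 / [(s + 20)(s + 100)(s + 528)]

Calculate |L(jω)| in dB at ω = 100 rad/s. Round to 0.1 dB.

-117.8 dB

At s = jω = j100:
pole (s+20): 20 + j100 → |·| = √(20²+100²) = √10400 ≈ 101.98, ∠ = arctan(100/20) ≈ 78.69°
pole (s+100): 100 + j100 → |·| = √(100²+100²) = √20000 ≈ 141.42, ∠ = arctan(100/100) ≈ 45.00°
pole (s+528): 528 + j100 → |·| = √(528²+100²) = √288784 ≈ 537.39, ∠ = arctan(100/528) ≈ 10.72°
|L| = 10 / 7.7502e+06 ≈ 1.2903e-06
Gain = 20 log₁₀(1.2903e-06) ≈ -117.79 dB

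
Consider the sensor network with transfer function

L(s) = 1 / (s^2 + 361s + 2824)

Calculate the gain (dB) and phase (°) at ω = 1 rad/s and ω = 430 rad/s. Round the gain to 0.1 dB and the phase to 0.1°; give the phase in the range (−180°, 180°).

ω = 1: -69.1 dB, -7.3°; ω = 430: -107.6 dB, -139.6°

Substitute s = j1:
Numerator: 1 = 1 + j0
Denominator: (j1)^2 + 361(j1) + 2824 = 2823 + j361
|N| = √(1² + 0²) ≈ 1, ∠N ≈ 0.00°
|D| = √(2823² + 361²) ≈ 2846, ∠D ≈ 7.29°
|L| = 1 / 2846 ≈ 0.00035137
Gain = 20 log₁₀(0.00035137) ≈ -69.08 dB
∠L = 0.00° − 7.29° = -7.29°

Substitute s = j430:
Numerator: 1 = 1 + j0
Denominator: (j430)^2 + 361(j430) + 2824 = -182076 + j155230
|N| = √(1² + 0²) ≈ 1, ∠N ≈ 0.00°
|D| = √(182076² + 155230²) ≈ 2.3927e+05, ∠D ≈ 139.55°
|L| = 1 / 2.3927e+05 ≈ 4.1794e-06
Gain = 20 log₁₀(4.1794e-06) ≈ -107.58 dB
∠L = 0.00° − 139.55° = -139.55°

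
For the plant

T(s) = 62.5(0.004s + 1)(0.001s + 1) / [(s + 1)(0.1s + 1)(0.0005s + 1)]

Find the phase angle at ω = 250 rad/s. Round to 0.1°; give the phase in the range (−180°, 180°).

At ω = 250 rad/s:
zero (1 + j250·0.004) = 1 + j1 → |·| ≈ 1.4142, ∠ ≈ 45.00°
zero (1 + j250·0.001) = 1 + j0.25 → |·| ≈ 1.0308, ∠ ≈ 14.04°
pole (1 + j250·1) = 1 + j250 → |·| ≈ 250, ∠ ≈ 89.77°
pole (1 + j250·0.1) = 1 + j25 → |·| ≈ 25.02, ∠ ≈ 87.71°
pole (1 + j250·0.0005) = 1 + j0.125 → |·| ≈ 1.0078, ∠ ≈ 7.13°
∠T = (45.00° + 14.04°) − (89.77° + 87.71° + 7.13°) = -125.57°

-125.6°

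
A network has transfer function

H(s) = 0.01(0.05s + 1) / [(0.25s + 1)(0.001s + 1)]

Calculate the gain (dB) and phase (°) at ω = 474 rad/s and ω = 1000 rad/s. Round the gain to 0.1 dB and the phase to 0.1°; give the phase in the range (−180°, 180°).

ω = 474: -54.9 dB, -27.3°; ω = 1000: -57.0 dB, -45.9°

At ω = 474 rad/s:
zero (1 + j474·0.05) = 1 + j23.7 → |·| ≈ 23.721, ∠ ≈ 87.58°
pole (1 + j474·0.25) = 1 + j118.5 → |·| ≈ 118.5, ∠ ≈ 89.52°
pole (1 + j474·0.001) = 1 + j0.474 → |·| ≈ 1.1067, ∠ ≈ 25.36°
|H| = 0.01 · 23.721 / (118.5 · 1.1067) ≈ 0.0018088
Gain = 20 log₁₀(0.0018088) ≈ -54.85 dB
∠H = (87.58°) − (89.52° + 25.36°) = -27.30°

At ω = 1000 rad/s:
zero (1 + j1000·0.05) = 1 + j50 → |·| ≈ 50.01, ∠ ≈ 88.85°
pole (1 + j1000·0.25) = 1 + j250 → |·| ≈ 250, ∠ ≈ 89.77°
pole (1 + j1000·0.001) = 1 + j1 → |·| ≈ 1.4142, ∠ ≈ 45.00°
|H| = 0.01 · 50.01 / (250 · 1.4142) ≈ 0.0014145
Gain = 20 log₁₀(0.0014145) ≈ -56.99 dB
∠H = (88.85°) − (89.77° + 45.00°) = -45.92°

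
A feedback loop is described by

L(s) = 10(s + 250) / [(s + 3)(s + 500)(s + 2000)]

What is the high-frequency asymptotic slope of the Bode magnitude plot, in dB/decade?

-40 dB/decade

Each pole contributes −20 dB/decade at high frequency; each zero contributes +20 dB/decade.
Net: 1 zero(s) − 3 pole(s) → -40 dB/decade.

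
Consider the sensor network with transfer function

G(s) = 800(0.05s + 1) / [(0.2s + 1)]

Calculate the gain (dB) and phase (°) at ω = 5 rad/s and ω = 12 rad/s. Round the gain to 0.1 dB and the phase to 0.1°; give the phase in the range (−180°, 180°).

At ω = 5 rad/s:
zero (1 + j5·0.05) = 1 + j0.25 → |·| ≈ 1.0308, ∠ ≈ 14.04°
pole (1 + j5·0.2) = 1 + j1 → |·| ≈ 1.4142, ∠ ≈ 45.00°
|G| = 800 · 1.0308 / (1.4142) ≈ 583.11
Gain = 20 log₁₀(583.11) ≈ 55.32 dB
∠G = (14.04°) − (45.00°) = -30.96°

At ω = 12 rad/s:
zero (1 + j12·0.05) = 1 + j0.6 → |·| ≈ 1.1662, ∠ ≈ 30.96°
pole (1 + j12·0.2) = 1 + j2.4 → |·| ≈ 2.6, ∠ ≈ 67.38°
|G| = 800 · 1.1662 / (2.6) ≈ 358.83
Gain = 20 log₁₀(358.83) ≈ 51.10 dB
∠G = (30.96°) − (67.38°) = -36.42°

ω = 5: 55.3 dB, -31.0°; ω = 12: 51.1 dB, -36.4°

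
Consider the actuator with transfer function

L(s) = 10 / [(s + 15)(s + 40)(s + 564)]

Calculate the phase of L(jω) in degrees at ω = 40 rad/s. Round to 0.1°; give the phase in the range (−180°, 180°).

-118.5°

At s = jω = j40:
pole (s+15): 15 + j40 → |·| = √(15²+40²) = √1825 ≈ 42.72, ∠ = arctan(40/15) ≈ 69.44°
pole (s+40): 40 + j40 → |·| = √(40²+40²) = √3200 ≈ 56.569, ∠ = arctan(40/40) ≈ 45.00°
pole (s+564): 564 + j40 → |·| = √(564²+40²) = √319696 ≈ 565.42, ∠ = arctan(40/564) ≈ 4.06°
∠L = 0.00° − 118.50° = -118.50°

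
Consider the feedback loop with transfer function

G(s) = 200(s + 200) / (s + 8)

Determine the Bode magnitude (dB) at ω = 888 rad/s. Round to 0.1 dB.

At s = jω = j888:
zero (s+200): 200 + j888 → |·| = √(200²+888²) = √828544 ≈ 910.24, ∠ = arctan(888/200) ≈ 77.31°
pole (s+8): 8 + j888 → |·| = √(8²+888²) = √788608 ≈ 888.04, ∠ = arctan(888/8) ≈ 89.48°
|G| = 200 · 910.24 / 888.04 ≈ 205
Gain = 20 log₁₀(205) ≈ 46.24 dB

46.2 dB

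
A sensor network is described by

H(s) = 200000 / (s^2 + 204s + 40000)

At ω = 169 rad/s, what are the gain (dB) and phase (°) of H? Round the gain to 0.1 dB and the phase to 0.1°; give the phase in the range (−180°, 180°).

14.8 dB, -71.6°

At s = jω = j169:
quadratic: (j169)² + 204·j169 + 40000 = 11439 + j34476 → |·| ≈ 36324, ∠ ≈ 71.64°
|H| = 200000 / 36324 ≈ 5.506
Gain = 20 log₁₀(5.506) ≈ 14.82 dB
∠H = 0.00° − 71.64° = -71.64°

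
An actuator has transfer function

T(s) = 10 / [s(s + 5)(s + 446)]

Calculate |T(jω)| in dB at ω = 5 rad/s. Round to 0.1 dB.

-64.0 dB

At s = jω = j5:
pole (s+5): 5 + j5 → |·| = √(5²+5²) = √50 ≈ 7.0711, ∠ = arctan(5/5) ≈ 45.00°
pole (s+446): 446 + j5 → |·| = √(446²+5²) = √198941 ≈ 446.03, ∠ = arctan(5/446) ≈ 0.64°
pole at origin: |s| = 5, ∠ = 90.00° (in denominator)
|T| = 10 / 15770 ≈ 0.00063412
Gain = 20 log₁₀(0.00063412) ≈ -63.96 dB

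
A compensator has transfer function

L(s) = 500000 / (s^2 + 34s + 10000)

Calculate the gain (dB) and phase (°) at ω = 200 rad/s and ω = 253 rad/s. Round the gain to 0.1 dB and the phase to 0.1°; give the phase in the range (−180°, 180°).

At s = jω = j200:
quadratic: (j200)² + 34·j200 + 10000 = -30000 + j6800 → |·| ≈ 30761, ∠ ≈ 167.23°
|L| = 500000 / 30761 ≈ 16.254
Gain = 20 log₁₀(16.254) ≈ 24.22 dB
∠L = 0.00° − 167.23° = -167.23°

At s = jω = j253:
quadratic: (j253)² + 34·j253 + 10000 = -54009 + j8602 → |·| ≈ 54690, ∠ ≈ 170.95°
|L| = 500000 / 54690 ≈ 9.1424
Gain = 20 log₁₀(9.1424) ≈ 19.22 dB
∠L = 0.00° − 170.95° = -170.95°

ω = 200: 24.2 dB, -167.2°; ω = 253: 19.2 dB, -171.0°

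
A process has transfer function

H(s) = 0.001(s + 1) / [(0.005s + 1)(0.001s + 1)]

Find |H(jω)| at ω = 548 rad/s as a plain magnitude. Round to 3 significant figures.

At ω = 548 rad/s:
zero (1 + j548·1) = 1 + j548 → |·| ≈ 548, ∠ ≈ 89.90°
pole (1 + j548·0.005) = 1 + j2.74 → |·| ≈ 2.9168, ∠ ≈ 69.95°
pole (1 + j548·0.001) = 1 + j0.548 → |·| ≈ 1.1403, ∠ ≈ 28.72°
|H| = 0.001 · 548 / (2.9168 · 1.1403) ≈ 0.16476

0.165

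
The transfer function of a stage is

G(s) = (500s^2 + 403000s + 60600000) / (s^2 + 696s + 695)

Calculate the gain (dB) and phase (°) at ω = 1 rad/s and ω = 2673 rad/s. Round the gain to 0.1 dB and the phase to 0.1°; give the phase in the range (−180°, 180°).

Substitute s = j1:
Numerator: 500(j1)^2 + 403000(j1) + 60600000 = 60599500 + j403000
Denominator: (j1)^2 + 696(j1) + 695 = 694 + j696
|N| = √(60599500² + 403000²) ≈ 6.0601e+07, ∠N ≈ 0.38°
|D| = √(694² + 696²) ≈ 982.88, ∠D ≈ 45.08°
|G| = 6.0601e+07 / 982.88 ≈ 61657
Gain = 20 log₁₀(61657) ≈ 95.80 dB
∠G = 0.38° − 45.08° = -44.70°

Substitute s = j2673:
Numerator: 500(j2673)^2 + 403000(j2673) + 60600000 = -3511864500 + j1077219000
Denominator: (j2673)^2 + 696(j2673) + 695 = -7144234 + j1860408
|N| = √(3511864500² + 1077219000²) ≈ 3.6734e+09, ∠N ≈ 162.95°
|D| = √(7144234² + 1860408²) ≈ 7.3825e+06, ∠D ≈ 165.40°
|G| = 3.6734e+09 / 7.3825e+06 ≈ 497.58
Gain = 20 log₁₀(497.58) ≈ 53.94 dB
∠G = 162.95° − 165.40° = -2.45°

ω = 1: 95.8 dB, -44.7°; ω = 2673: 53.9 dB, -2.5°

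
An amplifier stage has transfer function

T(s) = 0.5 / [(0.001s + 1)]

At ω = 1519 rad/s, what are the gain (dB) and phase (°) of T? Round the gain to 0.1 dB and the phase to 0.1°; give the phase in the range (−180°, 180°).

-11.2 dB, -56.6°

At ω = 1519 rad/s:
pole (1 + j1519·0.001) = 1 + j1.519 → |·| ≈ 1.8186, ∠ ≈ 56.64°
|T| = 0.5 · 1 / (1.8186) ≈ 0.27494
Gain = 20 log₁₀(0.27494) ≈ -11.22 dB
∠T = (0°) − (56.64°) = -56.64°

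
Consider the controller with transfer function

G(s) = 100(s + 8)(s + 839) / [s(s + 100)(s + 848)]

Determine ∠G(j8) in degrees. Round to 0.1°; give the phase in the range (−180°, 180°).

-49.6°

At s = jω = j8:
zero (s+8): 8 + j8 → |·| = √(8²+8²) = √128 ≈ 11.314, ∠ = arctan(8/8) ≈ 45.00°
zero (s+839): 839 + j8 → |·| = √(839²+8²) = √703985 ≈ 839.04, ∠ = arctan(8/839) ≈ 0.55°
pole (s+100): 100 + j8 → |·| = √(100²+8²) = √10064 ≈ 100.32, ∠ = arctan(8/100) ≈ 4.57°
pole (s+848): 848 + j8 → |·| = √(848²+8²) = √719168 ≈ 848.04, ∠ = arctan(8/848) ≈ 0.54°
pole at origin: |s| = 8, ∠ = 90.00° (in denominator)
∠G = 45.55° − 95.11° = -49.56°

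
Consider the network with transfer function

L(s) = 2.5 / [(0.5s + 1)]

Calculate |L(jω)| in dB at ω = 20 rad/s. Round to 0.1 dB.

At ω = 20 rad/s:
pole (1 + j20·0.5) = 1 + j10 → |·| ≈ 10.05, ∠ ≈ 84.29°
|L| = 2.5 · 1 / (10.05) ≈ 0.24876
Gain = 20 log₁₀(0.24876) ≈ -12.08 dB

-12.1 dB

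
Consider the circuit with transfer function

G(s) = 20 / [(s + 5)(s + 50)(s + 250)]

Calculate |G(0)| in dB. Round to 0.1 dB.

-69.9 dB

G(0) = 20 / (5·50·250) = 0.00032
20 log₁₀(0.00032) ≈ -69.90 dB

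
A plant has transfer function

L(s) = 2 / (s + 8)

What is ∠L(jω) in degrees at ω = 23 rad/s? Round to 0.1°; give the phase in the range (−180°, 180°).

-70.8°

Substitute s = j23:
Numerator: 2 = 2 + j0
Denominator: (j23) + 8 = 8 + j23
|N| = √(2² + 0²) ≈ 2, ∠N ≈ 0.00°
|D| = √(8² + 23²) ≈ 24.352, ∠D ≈ 70.82°
∠L = 0.00° − 70.82° = -70.82°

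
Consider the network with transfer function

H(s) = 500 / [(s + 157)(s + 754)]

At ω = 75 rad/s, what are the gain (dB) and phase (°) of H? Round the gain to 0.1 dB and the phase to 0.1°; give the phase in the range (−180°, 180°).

-48.4 dB, -31.2°

At s = jω = j75:
pole (s+157): 157 + j75 → |·| = √(157²+75²) = √30274 ≈ 173.99, ∠ = arctan(75/157) ≈ 25.53°
pole (s+754): 754 + j75 → |·| = √(754²+75²) = √574141 ≈ 757.72, ∠ = arctan(75/754) ≈ 5.68°
|H| = 500 / 1.3184e+05 ≈ 0.0037925
Gain = 20 log₁₀(0.0037925) ≈ -48.42 dB
∠H = 0.00° − 31.21° = -31.21°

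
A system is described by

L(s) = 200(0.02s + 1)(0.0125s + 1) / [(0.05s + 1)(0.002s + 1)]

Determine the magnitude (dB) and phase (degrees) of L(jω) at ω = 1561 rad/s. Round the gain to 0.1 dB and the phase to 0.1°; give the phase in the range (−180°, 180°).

53.6 dB, 13.7°

At ω = 1561 rad/s:
zero (1 + j1561·0.02) = 1 + j31.22 → |·| ≈ 31.236, ∠ ≈ 88.17°
zero (1 + j1561·0.0125) = 1 + j19.5125 → |·| ≈ 19.538, ∠ ≈ 87.07°
pole (1 + j1561·0.05) = 1 + j78.05 → |·| ≈ 78.056, ∠ ≈ 89.27°
pole (1 + j1561·0.002) = 1 + j3.122 → |·| ≈ 3.2782, ∠ ≈ 72.24°
|L| = 200 · 31.236 · 19.538 / (78.056 · 3.2782) ≈ 477.01
Gain = 20 log₁₀(477.01) ≈ 53.57 dB
∠L = (88.17° + 87.07°) − (89.27° + 72.24°) = 13.73°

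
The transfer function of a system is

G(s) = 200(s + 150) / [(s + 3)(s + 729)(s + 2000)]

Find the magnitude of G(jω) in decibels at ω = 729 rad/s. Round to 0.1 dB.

-80.6 dB

At s = jω = j729:
zero (s+150): 150 + j729 → |·| = √(150²+729²) = √553941 ≈ 744.27, ∠ = arctan(729/150) ≈ 78.37°
pole (s+3): 3 + j729 → |·| = √(3²+729²) = √531450 ≈ 729.01, ∠ = arctan(729/3) ≈ 89.76°
pole (s+729): 729 + j729 → |·| = √(729²+729²) = √1062882 ≈ 1031, ∠ = arctan(729/729) ≈ 45.00°
pole (s+2000): 2000 + j729 → |·| = √(2000²+729²) = √4531441 ≈ 2128.7, ∠ = arctan(729/2000) ≈ 20.03°
|G| = 200 · 744.27 / 1.6e+09 ≈ 9.3034e-05
Gain = 20 log₁₀(9.3034e-05) ≈ -80.63 dB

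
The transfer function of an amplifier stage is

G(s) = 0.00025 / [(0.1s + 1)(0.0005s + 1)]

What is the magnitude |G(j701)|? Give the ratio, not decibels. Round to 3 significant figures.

At ω = 701 rad/s:
pole (1 + j701·0.1) = 1 + j70.1 → |·| ≈ 70.107, ∠ ≈ 89.18°
pole (1 + j701·0.0005) = 1 + j0.3505 → |·| ≈ 1.0596, ∠ ≈ 19.32°
|G| = 0.00025 · 1 / (70.107 · 1.0596) ≈ 3.3654e-06

3.37e-06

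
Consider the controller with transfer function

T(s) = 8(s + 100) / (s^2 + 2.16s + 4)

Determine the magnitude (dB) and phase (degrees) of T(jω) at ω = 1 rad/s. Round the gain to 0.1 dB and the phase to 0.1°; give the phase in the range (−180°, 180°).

46.7 dB, -35.2°

At s = jω = j1:
zero (s+100): 100 + j1 → |·| = √(100²+1²) = √10001 ≈ 100, ∠ = arctan(1/100) ≈ 0.57°
quadratic: (j1)² + 2.16·j1 + 4 = 3 + j2.16 → |·| ≈ 3.6967, ∠ ≈ 35.75°
|T| = 8 · 100 / 3.6967 ≈ 216.41
Gain = 20 log₁₀(216.41) ≈ 46.71 dB
∠T = 0.57° − 35.75° = -35.18°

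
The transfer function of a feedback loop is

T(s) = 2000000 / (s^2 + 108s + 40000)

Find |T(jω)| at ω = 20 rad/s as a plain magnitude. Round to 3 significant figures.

50.4

At s = jω = j20:
quadratic: (j20)² + 108·j20 + 40000 = 39600 + j2160 → |·| ≈ 39659, ∠ ≈ 3.12°
|T| = 2000000 / 39659 ≈ 50.43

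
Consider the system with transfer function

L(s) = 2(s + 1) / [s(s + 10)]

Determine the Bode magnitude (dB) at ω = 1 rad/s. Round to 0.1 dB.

-11.0 dB

At s = jω = j1:
zero (s+1): 1 + j1 → |·| = √(1²+1²) = √2 ≈ 1.4142, ∠ = arctan(1/1) ≈ 45.00°
pole (s+10): 10 + j1 → |·| = √(10²+1²) = √101 ≈ 10.05, ∠ = arctan(1/10) ≈ 5.71°
pole at origin: |s| = 1, ∠ = 90.00° (in denominator)
|L| = 2 · 1.4142 / 10.05 ≈ 0.28143
Gain = 20 log₁₀(0.28143) ≈ -11.01 dB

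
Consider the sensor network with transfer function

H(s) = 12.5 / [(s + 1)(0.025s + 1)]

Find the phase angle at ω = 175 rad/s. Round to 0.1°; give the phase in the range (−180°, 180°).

At ω = 175 rad/s:
pole (1 + j175·1) = 1 + j175 → |·| ≈ 175, ∠ ≈ 89.67°
pole (1 + j175·0.025) = 1 + j4.375 → |·| ≈ 4.4878, ∠ ≈ 77.12°
∠H = (0°) − (89.67° + 77.12°) = -166.79°

-166.8°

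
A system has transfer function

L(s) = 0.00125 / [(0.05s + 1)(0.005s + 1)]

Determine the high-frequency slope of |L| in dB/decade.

-40 dB/decade

Each pole contributes −20 dB/decade at high frequency; each zero contributes +20 dB/decade.
Net: 0 zero(s) − 2 pole(s) → -40 dB/decade.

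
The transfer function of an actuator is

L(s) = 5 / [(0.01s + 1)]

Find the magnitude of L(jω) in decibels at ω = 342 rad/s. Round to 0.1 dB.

At ω = 342 rad/s:
pole (1 + j342·0.01) = 1 + j3.42 → |·| ≈ 3.5632, ∠ ≈ 73.70°
|L| = 5 · 1 / (3.5632) ≈ 1.4032
Gain = 20 log₁₀(1.4032) ≈ 2.94 dB

2.9 dB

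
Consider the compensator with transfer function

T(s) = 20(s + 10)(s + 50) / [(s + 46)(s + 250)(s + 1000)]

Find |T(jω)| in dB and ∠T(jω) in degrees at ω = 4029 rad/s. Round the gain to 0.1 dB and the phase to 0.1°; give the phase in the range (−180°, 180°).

-46.4 dB, -72.7°

At s = jω = j4029:
zero (s+10): 10 + j4029 → |·| = √(10²+4029²) = √16232941 ≈ 4029, ∠ = arctan(4029/10) ≈ 89.86°
zero (s+50): 50 + j4029 → |·| = √(50²+4029²) = √16235341 ≈ 4029.3, ∠ = arctan(4029/50) ≈ 89.29°
pole (s+46): 46 + j4029 → |·| = √(46²+4029²) = √16234957 ≈ 4029.3, ∠ = arctan(4029/46) ≈ 89.35°
pole (s+250): 250 + j4029 → |·| = √(250²+4029²) = √16295341 ≈ 4036.7, ∠ = arctan(4029/250) ≈ 86.45°
pole (s+1000): 1000 + j4029 → |·| = √(1000²+4029²) = √17232841 ≈ 4151.2, ∠ = arctan(4029/1000) ≈ 76.06°
|T| = 20 · 1.6234e+07 / 6.752e+10 ≈ 0.0048086
Gain = 20 log₁₀(0.0048086) ≈ -46.36 dB
∠T = 179.15° − 251.86° = -72.71°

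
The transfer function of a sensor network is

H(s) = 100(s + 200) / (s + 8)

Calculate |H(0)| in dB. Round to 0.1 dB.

68.0 dB

H(0) = 100·200 / (8) = 2500
20 log₁₀(2500) ≈ 67.96 dB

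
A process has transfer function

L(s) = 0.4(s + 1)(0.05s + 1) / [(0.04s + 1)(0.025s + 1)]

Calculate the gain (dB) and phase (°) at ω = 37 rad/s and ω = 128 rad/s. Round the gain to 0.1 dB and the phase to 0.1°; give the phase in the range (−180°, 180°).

At ω = 37 rad/s:
zero (1 + j37·1) = 1 + j37 → |·| ≈ 37.014, ∠ ≈ 88.45°
zero (1 + j37·0.05) = 1 + j1.85 → |·| ≈ 2.103, ∠ ≈ 61.61°
pole (1 + j37·0.04) = 1 + j1.48 → |·| ≈ 1.7862, ∠ ≈ 55.95°
pole (1 + j37·0.025) = 1 + j0.925 → |·| ≈ 1.3622, ∠ ≈ 42.77°
|L| = 0.4 · 37.014 · 2.103 / (1.7862 · 1.3622) ≈ 12.797
Gain = 20 log₁₀(12.797) ≈ 22.14 dB
∠L = (88.45° + 61.61°) − (55.95° + 42.77°) = 51.34°

At ω = 128 rad/s:
zero (1 + j128·1) = 1 + j128 → |·| ≈ 128, ∠ ≈ 89.55°
zero (1 + j128·0.05) = 1 + j6.4 → |·| ≈ 6.4777, ∠ ≈ 81.12°
pole (1 + j128·0.04) = 1 + j5.12 → |·| ≈ 5.2167, ∠ ≈ 78.95°
pole (1 + j128·0.025) = 1 + j3.2 → |·| ≈ 3.3526, ∠ ≈ 72.65°
|L| = 0.4 · 128 · 6.4777 / (5.2167 · 3.3526) ≈ 18.963
Gain = 20 log₁₀(18.963) ≈ 25.56 dB
∠L = (89.55° + 81.12°) − (78.95° + 72.65°) = 19.07°

ω = 37: 22.1 dB, 51.3°; ω = 128: 25.6 dB, 19.1°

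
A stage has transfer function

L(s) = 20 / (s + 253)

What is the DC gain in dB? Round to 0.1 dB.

L(0) = 20 / 253 ≈ 0.079051
20 log₁₀(0.079051) ≈ -22.04 dB

-22.0 dB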